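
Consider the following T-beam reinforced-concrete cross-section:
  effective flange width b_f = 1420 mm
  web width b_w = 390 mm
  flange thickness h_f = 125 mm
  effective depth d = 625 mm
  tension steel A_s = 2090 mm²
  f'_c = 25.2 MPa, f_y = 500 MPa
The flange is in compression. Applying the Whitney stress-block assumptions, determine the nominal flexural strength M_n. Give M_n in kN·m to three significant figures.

Tension: T = A_s f_y = 2090 × 500 = 1045000 N.
Try a within the flange: a = T/(0.85 f'_c b_f) = 1045000/(0.85 × 25.2 × 1420) = 34.36 mm.
Since a = 34.36 ≤ h_f = 125 mm, the stress block lies entirely in the flange; analyse as a rectangular beam of width b_f.
M_n = T(d − a/2) = 1045000 × (625 − 17.18) = 635.17 × 10⁶ N·mm.
M_n = 635.17 kN·m.

M_n ≈ 635 kN·m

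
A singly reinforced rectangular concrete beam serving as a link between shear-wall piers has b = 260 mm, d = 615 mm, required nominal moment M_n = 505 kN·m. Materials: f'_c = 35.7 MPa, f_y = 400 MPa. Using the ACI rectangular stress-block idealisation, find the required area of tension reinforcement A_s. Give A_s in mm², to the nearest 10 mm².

With M_n = 0.85 f'_c a b (d − a/2), solve the quadratic for a:
a = d − √(d² − 2M_n/(0.85 f'_c b)) = 615 − √(615² − 2 × 505×10⁶/(0.85 × 35.7 × 260)) = 114.79 mm.
A_s = 0.85 f'_c a b / f_y = 0.85 × 35.7 × 114.79 × 260 / 400 = 2264.1 mm².

A_s ≈ 2260 mm²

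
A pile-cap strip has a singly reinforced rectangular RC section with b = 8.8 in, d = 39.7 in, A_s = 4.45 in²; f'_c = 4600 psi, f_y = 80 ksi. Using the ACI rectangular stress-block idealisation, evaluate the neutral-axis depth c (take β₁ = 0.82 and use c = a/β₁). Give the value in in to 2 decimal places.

c ≈ 12.62 in

T = A_s f_y = 4.45 × 80 = 356 kips.
a = T/(0.85 f'_c b) = 356/(0.85 × 4.6 × 8.8) = 10.3464 in.
With β₁ = 0.82, c = a/β₁ = 10.3464/0.82 = 12.62 in.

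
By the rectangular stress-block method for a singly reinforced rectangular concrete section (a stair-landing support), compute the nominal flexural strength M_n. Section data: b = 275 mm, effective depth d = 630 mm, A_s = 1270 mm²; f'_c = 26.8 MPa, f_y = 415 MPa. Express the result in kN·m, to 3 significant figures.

M_n ≈ 310 kN·m

T = A_s f_y = 1270 × 415 = 527050 N = 527.05 kN.
From C = T: a = T/(0.85 f'_c b) = 527050/(0.85 × 26.8 × 275) = 84.13 mm.
M_n = T(d − a/2) = 527.05 kN × (630 − 42.065) mm = 309.87 kN·m.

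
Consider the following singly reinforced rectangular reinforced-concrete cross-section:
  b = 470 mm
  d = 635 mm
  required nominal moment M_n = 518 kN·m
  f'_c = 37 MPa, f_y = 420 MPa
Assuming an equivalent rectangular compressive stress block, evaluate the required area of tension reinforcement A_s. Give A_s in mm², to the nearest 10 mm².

With M_n = 0.85 f'_c a b (d − a/2), solve the quadratic for a:
a = d − √(d² − 2M_n/(0.85 f'_c b)) = 635 − √(635² − 2 × 518×10⁶/(0.85 × 37 × 470)) = 57.82 mm.
A_s = 0.85 f'_c a b / f_y = 0.85 × 37 × 57.82 × 470 / 420 = 2034.9 mm².

A_s ≈ 2030 mm²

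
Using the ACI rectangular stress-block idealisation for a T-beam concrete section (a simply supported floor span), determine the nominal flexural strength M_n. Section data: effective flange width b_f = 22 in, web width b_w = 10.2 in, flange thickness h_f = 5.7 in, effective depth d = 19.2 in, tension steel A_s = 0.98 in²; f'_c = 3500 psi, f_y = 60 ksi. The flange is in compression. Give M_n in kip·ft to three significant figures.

Tension: T = A_s f_y = 0.98 × 60 = 58.8 kips.
Try a within the flange: a = T/(0.85 f'_c b_f) = 58.8/(0.85 × 3.5 × 22) = 0.898 in.
Since a = 0.898 ≤ h_f = 5.7 in, the stress block lies entirely in the flange; analyse as a rectangular beam of width b_f.
M_n = T(d − a/2) = 58.8 × (19.2 − 0.449) = 1102.6 kip·in.
M_n = 1102.6/12 = 91.88 kip·ft.

M_n ≈ 91.9 kip·ft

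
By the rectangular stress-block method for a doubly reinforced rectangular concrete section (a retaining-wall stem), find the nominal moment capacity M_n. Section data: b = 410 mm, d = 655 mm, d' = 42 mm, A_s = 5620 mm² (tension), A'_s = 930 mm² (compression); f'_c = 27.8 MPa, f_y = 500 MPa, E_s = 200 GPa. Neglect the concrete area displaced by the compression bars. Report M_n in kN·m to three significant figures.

M_n ≈ 1540 kN·m

Assume both tension and compression steel yield.
Net tension couple steel: A_s − A'_s = 4690 mm².
a = (A_s − A'_s) f_y / (0.85 f'_c b) = 2345000/(0.85 × 27.8 × 410) = 242.04 mm.
c = a/β₁ = 242.04/0.85 = 284.75 mm; ε'_s = 0.003(c − d')/c = 0.0026 ≥ f_y/E_s = 0.0025, so compression steel does yield.
M_n = (A_s − A'_s) f_y (d − a/2) + A'_s f_y (d − d') = [2345000 × (655 − 121.02) + 465000 × (655 − 42)] × 10⁻⁶ = 1252.18 + 285.05 = 1537.23 kN·m.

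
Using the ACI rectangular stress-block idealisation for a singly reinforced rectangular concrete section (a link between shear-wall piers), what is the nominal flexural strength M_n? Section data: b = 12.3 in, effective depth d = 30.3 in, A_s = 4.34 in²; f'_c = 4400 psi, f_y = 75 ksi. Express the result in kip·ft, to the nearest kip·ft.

M_n ≈ 726 kip·ft

T = A_s f_y = 4.34 × 75 = 325.5 kips.
a = T/(0.85 f'_c b) = 325.5/(0.85 × 4.4 × 12.3) = 7.076 in.
M_n = T(d − a/2) = 325.5 × (30.3 − 3.538) = 8711.0 kip·in = 8711.0/12 = 725.92 kip·ft.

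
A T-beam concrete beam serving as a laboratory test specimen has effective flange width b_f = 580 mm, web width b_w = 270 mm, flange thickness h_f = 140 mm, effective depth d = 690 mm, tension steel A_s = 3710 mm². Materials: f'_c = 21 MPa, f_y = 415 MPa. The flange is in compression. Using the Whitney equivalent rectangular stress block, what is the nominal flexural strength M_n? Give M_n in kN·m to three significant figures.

M_n ≈ 947 kN·m

Tension: T = A_s f_y = 3710 × 415 = 1539650 N.
Try a within the flange: a = T/(0.85 f'_c b_f) = 1539650/(0.85 × 21 × 580) = 148.72 mm.
a = 148.72 > h_f = 140 mm: the block extends into the web. Split into flange-overhang and web parts.
C_f = 0.85 f'_c (b_f − b_w) h_f = 0.85 × 21 × (580 − 270) × 140 = 774690 N.
Remaining web compression depth: a_w = (T − C_f)/(0.85 f'_c b_w) = (1539650 − 774690)/(0.85 × 21 × 270) = 158.72 mm.
M_n = C_f(d − h_f/2) + (T − C_f)(d − a_w/2) = 774690 × (690 − 70) + 764960 × (690 − 79.36) = 480.31 + 467.12 = 947.43 × 10⁶ N·mm.
M_n = 947.43 kN·m.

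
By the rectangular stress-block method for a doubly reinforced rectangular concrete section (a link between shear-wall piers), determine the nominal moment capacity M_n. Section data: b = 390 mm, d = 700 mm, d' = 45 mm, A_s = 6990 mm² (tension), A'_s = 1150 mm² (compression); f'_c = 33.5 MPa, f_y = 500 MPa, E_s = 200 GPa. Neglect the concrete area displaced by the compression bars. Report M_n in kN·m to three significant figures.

M_n ≈ 2040 kN·m

Assume both tension and compression steel yield.
Net tension couple steel: A_s − A'_s = 5840 mm².
a = (A_s − A'_s) f_y / (0.85 f'_c b) = 2920000/(0.85 × 33.5 × 390) = 262.94 mm.
c = a/β₁ = 262.94/0.811 = 324.22 mm; ε'_s = 0.003(c − d')/c = 0.0026 ≥ f_y/E_s = 0.0025, so compression steel does yield.
M_n = (A_s − A'_s) f_y (d − a/2) + A'_s f_y (d − d') = [2920000 × (700 − 131.47) + 575000 × (700 − 45)] × 10⁻⁶ = 1660.11 + 376.63 = 2036.74 kN·m.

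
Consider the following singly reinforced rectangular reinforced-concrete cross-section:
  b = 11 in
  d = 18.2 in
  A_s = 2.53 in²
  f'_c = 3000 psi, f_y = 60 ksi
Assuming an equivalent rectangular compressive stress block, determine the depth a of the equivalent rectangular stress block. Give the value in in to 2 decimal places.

T = A_s f_y = 2.53 × 60 = 151.8 kips.
a = T/(0.85 f'_c b) = 151.8/(0.85 × 3 × 11) = 5.41 in.

a ≈ 5.41 in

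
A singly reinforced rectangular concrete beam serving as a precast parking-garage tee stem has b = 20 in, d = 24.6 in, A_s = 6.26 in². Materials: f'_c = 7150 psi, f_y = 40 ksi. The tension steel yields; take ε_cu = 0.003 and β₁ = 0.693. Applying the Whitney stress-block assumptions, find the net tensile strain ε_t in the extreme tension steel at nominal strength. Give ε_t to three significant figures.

a = A_s f_y/(0.85 f'_c b) = 2.060 in.
β₁ = 0.693, so c = a/β₁ = 2.060/0.693 = 2.973 in.
From the linear strain diagram with ε_cu = 0.003: ε_t = 0.003 (d − c)/c = 0.003 × (24.6 − 2.973)/2.973 = 0.0218.
Since ε_t ≥ 0.005, the section is tension-controlled.

ε_t ≈ 0.0218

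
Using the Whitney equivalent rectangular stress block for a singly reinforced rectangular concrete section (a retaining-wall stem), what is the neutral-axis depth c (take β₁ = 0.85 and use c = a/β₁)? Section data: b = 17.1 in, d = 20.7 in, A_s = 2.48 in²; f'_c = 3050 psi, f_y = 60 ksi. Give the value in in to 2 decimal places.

T = A_s f_y = 2.48 × 60 = 148.8 kips.
a = T/(0.85 f'_c b) = 148.8/(0.85 × 3.05 × 17.1) = 3.3565 in.
With β₁ = 0.85, c = a/β₁ = 3.3565/0.85 = 3.95 in.

c ≈ 3.95 in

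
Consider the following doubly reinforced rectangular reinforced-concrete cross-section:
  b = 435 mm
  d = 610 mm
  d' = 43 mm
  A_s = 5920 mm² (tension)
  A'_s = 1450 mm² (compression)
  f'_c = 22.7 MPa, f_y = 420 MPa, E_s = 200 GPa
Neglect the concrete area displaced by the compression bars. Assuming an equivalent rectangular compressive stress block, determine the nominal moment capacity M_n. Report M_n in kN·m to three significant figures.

M_n ≈ 1280 kN·m

Assume both tension and compression steel yield.
Net tension couple steel: A_s − A'_s = 4470 mm².
a = (A_s − A'_s) f_y / (0.85 f'_c b) = 1877400/(0.85 × 22.7 × 435) = 223.68 mm.
c = a/β₁ = 223.68/0.85 = 263.15 mm; ε'_s = 0.003(c − d')/c = 0.0025 ≥ f_y/E_s = 0.0021, so compression steel does yield.
M_n = (A_s − A'_s) f_y (d − a/2) + A'_s f_y (d − d') = [1877400 × (610 − 111.84) + 609000 × (610 − 43)] × 10⁻⁶ = 935.25 + 345.30 = 1280.55 kN·m.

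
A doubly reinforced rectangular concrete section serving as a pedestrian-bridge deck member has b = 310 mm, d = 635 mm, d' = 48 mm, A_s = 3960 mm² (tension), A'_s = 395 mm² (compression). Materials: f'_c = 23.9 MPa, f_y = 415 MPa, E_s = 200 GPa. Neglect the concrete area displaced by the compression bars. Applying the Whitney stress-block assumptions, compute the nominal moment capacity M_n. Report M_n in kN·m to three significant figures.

Assume both tension and compression steel yield.
Net tension couple steel: A_s − A'_s = 3565 mm².
a = (A_s − A'_s) f_y / (0.85 f'_c b) = 1479475/(0.85 × 23.9 × 310) = 234.92 mm.
c = a/β₁ = 234.92/0.85 = 276.38 mm; ε'_s = 0.003(c − d')/c = 0.0025 ≥ f_y/E_s = 0.0021, so compression steel does yield.
M_n = (A_s − A'_s) f_y (d − a/2) + A'_s f_y (d − d') = [1479475 × (635 − 117.46) + 163925 × (635 − 48)] × 10⁻⁶ = 765.69 + 96.22 = 861.91 kN·m.

M_n ≈ 862 kN·m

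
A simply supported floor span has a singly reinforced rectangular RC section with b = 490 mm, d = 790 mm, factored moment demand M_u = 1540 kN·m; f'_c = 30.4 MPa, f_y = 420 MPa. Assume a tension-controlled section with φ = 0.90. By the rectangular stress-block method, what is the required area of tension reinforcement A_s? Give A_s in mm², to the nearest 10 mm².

M_n = M_u/φ = 1540/0.90 = 1711.11 kN·m.
With M_n = 0.85 f'_c a b (d − a/2), solve the quadratic for a:
a = d − √(d² − 2M_n/(0.85 f'_c b)) = 790 − √(790² − 2 × 1711.11×10⁶/(0.85 × 30.4 × 490)) = 195.18 mm.
A_s = 0.85 f'_c a b / f_y = 0.85 × 30.4 × 195.18 × 490 / 420 = 5884.0 mm².

A_s ≈ 5880 mm²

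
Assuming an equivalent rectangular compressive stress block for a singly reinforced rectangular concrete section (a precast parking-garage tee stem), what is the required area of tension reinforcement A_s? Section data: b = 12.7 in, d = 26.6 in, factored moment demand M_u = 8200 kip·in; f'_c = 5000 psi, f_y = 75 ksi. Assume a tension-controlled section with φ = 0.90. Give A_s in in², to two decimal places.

M_n = M_u/φ = 8200/0.90 = 9111.11 kip·in.
From M_n = 0.85 f'_c a b (d − a/2):
a = d − √(d² − 2M_n/(0.85 f'_c b)) = 26.6 − √(26.6² − 2 × 9111.11/(0.85 × 5 × 12.7)) = 7.366 in.
A_s = 0.85 f'_c a b / f_y = 0.85 × 5 × 7.366 × 12.7 / 75 = 5.301 in².

A_s ≈ 5.30 in²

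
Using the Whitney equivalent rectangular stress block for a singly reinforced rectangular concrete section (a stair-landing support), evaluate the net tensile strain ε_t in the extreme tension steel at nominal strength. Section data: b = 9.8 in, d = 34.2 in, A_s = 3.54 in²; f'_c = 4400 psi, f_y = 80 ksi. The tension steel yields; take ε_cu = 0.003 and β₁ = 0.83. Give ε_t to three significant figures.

a = A_s f_y/(0.85 f'_c b) = 7.727 in.
β₁ = 0.83, so c = a/β₁ = 7.727/0.83 = 9.310 in.
From the linear strain diagram with ε_cu = 0.003: ε_t = 0.003 (d − c)/c = 0.003 × (34.2 − 9.310)/9.310 = 0.00802.
Since ε_t ≥ 0.005, the section is tension-controlled.

ε_t ≈ 0.00802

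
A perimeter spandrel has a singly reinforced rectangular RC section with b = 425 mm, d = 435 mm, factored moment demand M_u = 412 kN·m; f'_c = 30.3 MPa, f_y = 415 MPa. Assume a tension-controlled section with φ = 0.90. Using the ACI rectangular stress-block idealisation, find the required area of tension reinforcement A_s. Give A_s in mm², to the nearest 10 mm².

M_n = M_u/φ = 412/0.90 = 457.778 kN·m.
With M_n = 0.85 f'_c a b (d − a/2), solve the quadratic for a:
a = d − √(d² − 2M_n/(0.85 f'_c b)) = 435 − √(435² − 2 × 457.778×10⁶/(0.85 × 30.3 × 425)) = 110.07 mm.
A_s = 0.85 f'_c a b / f_y = 0.85 × 30.3 × 110.07 × 425 / 415 = 2903.2 mm².

A_s ≈ 2900 mm²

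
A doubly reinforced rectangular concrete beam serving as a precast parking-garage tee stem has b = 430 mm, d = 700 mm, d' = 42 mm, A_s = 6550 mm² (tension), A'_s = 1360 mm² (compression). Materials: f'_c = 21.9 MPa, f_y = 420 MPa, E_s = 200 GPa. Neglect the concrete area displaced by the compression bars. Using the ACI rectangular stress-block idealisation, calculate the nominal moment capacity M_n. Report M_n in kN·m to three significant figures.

M_n ≈ 1600 kN·m

Assume both tension and compression steel yield.
Net tension couple steel: A_s − A'_s = 5190 mm².
a = (A_s − A'_s) f_y / (0.85 f'_c b) = 2179800/(0.85 × 21.9 × 430) = 272.32 mm.
c = a/β₁ = 272.32/0.85 = 320.38 mm; ε'_s = 0.003(c − d')/c = 0.0026 ≥ f_y/E_s = 0.0021, so compression steel does yield.
M_n = (A_s − A'_s) f_y (d − a/2) + A'_s f_y (d − d') = [2179800 × (700 − 136.16) + 571200 × (700 − 42)] × 10⁻⁶ = 1229.06 + 375.85 = 1604.91 kN·m.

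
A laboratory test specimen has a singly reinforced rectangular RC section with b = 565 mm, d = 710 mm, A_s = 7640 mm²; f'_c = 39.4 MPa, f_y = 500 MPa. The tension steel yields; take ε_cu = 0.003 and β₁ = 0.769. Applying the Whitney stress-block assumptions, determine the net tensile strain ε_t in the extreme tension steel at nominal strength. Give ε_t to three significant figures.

a = A_s f_y/(0.85 f'_c b) = 201.88 mm.
β₁ = 0.769, so c = a/β₁ = 201.88/0.769 = 262.52 mm.
From the linear strain diagram with ε_cu = 0.003: ε_t = 0.003 (d − c)/c = 0.003 × (710 − 262.52)/262.52 = 0.00511.
Since ε_t ≥ 0.005, the section is tension-controlled.

ε_t ≈ 0.00511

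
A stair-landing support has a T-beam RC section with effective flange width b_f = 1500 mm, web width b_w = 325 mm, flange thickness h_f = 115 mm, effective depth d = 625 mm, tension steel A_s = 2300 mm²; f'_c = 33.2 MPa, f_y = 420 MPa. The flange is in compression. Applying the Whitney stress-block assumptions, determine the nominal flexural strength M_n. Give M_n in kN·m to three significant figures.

Tension: T = A_s f_y = 2300 × 420 = 966000 N.
Try a within the flange: a = T/(0.85 f'_c b_f) = 966000/(0.85 × 33.2 × 1500) = 22.82 mm.
Since a = 22.82 ≤ h_f = 115 mm, the stress block lies entirely in the flange; analyse as a rectangular beam of width b_f.
M_n = T(d − a/2) = 966000 × (625 − 11.41) = 592.73 × 10⁶ N·mm.
M_n = 592.73 kN·m.

M_n ≈ 593 kN·m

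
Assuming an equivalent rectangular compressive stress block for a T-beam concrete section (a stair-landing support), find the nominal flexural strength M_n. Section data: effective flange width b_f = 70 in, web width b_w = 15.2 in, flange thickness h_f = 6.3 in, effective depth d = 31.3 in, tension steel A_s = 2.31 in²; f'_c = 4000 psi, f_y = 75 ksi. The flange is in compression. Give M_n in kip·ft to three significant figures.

M_n ≈ 447 kip·ft

Tension: T = A_s f_y = 2.31 × 75 = 173.25 kips.
Try a within the flange: a = T/(0.85 f'_c b_f) = 173.25/(0.85 × 4 × 70) = 0.728 in.
Since a = 0.728 ≤ h_f = 6.3 in, the stress block lies entirely in the flange; analyse as a rectangular beam of width b_f.
M_n = T(d − a/2) = 173.25 × (31.3 − 0.364) = 5359.7 kip·in.
M_n = 5359.7/12 = 446.64 kip·ft.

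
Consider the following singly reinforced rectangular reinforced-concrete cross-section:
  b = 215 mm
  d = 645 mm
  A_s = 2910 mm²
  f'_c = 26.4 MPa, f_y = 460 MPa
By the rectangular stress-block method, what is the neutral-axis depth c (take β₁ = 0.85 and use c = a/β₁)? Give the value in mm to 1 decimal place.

c ≈ 326.4 mm

T = A_s f_y = 2910 × 460 = 1338600 N = 1338.6 kN.
Setting C = 0.85 f'_c a b equal to T: a = 1338600/(0.85 × 26.4 × 215) = 277.453 mm.
With β₁ = 0.85, c = a/β₁ = 277.453/0.85 = 326.4 mm.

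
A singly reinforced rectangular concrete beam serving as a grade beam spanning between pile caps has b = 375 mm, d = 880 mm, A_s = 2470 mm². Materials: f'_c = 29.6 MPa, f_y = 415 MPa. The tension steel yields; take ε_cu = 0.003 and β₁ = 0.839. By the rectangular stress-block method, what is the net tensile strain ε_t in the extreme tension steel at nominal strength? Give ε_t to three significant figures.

ε_t ≈ 0.0174

a = A_s f_y/(0.85 f'_c b) = 108.64 mm.
β₁ = 0.839, so c = a/β₁ = 108.64/0.839 = 129.49 mm.
From the linear strain diagram with ε_cu = 0.003: ε_t = 0.003 (d − c)/c = 0.003 × (880 − 129.49)/129.49 = 0.0174.
Since ε_t ≥ 0.005, the section is tension-controlled.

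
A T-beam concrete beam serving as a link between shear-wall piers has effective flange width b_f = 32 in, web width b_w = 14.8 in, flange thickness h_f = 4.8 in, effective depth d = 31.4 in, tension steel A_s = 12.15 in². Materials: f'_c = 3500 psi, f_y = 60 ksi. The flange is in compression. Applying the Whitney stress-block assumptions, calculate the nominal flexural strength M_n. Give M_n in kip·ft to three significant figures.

M_n ≈ 1640 kip·ft

Tension: T = A_s f_y = 12.15 × 60 = 729 kips.
Try a within the flange: a = T/(0.85 f'_c b_f) = 729/(0.85 × 3.5 × 32) = 7.658 in.
a = 7.658 > h_f = 4.8 in: the block extends into the web. Split into flange-overhang and web parts.
C_f = 0.85 f'_c (b_f − b_w) h_f = 0.85 × 3.5 × (32 − 14.8) × 4.8 = 245.6 kips.
Remaining web compression depth: a_w = (T − C_f)/(0.85 f'_c b_w) = (729 − 245.6)/(0.85 × 3.5 × 14.8) = 10.979 in.
M_n = C_f(d − h_f/2) + (T − C_f)(d − a_w/2) = 245.6 × (31.4 − 2.4) + 483.4 × (31.4 − 5.4895) = 7122.4 + 12525.1 = 19647.5 kip·in.
M_n = 19647.5/12 = 1637.29 kip·ft.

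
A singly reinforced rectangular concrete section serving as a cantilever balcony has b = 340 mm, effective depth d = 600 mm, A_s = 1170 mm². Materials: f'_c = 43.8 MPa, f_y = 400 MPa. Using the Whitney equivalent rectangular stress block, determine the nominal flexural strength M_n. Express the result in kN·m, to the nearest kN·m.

T = A_s f_y = 1170 × 400 = 468000 N = 468 kN.
From C = T: a = T/(0.85 f'_c b) = 468000/(0.85 × 43.8 × 340) = 36.97 mm.
M_n = T(d − a/2) = 468 kN × (600 − 18.485) mm = 272.15 kN·m.

M_n ≈ 272 kN·m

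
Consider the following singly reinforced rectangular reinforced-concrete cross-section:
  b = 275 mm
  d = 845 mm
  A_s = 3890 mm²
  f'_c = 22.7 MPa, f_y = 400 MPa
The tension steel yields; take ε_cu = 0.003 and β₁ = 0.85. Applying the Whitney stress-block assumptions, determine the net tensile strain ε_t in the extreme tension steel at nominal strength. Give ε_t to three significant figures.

a = A_s f_y/(0.85 f'_c b) = 293.25 mm.
β₁ = 0.85, so c = a/β₁ = 293.25/0.85 = 345.00 mm.
From the linear strain diagram with ε_cu = 0.003: ε_t = 0.003 (d − c)/c = 0.003 × (845 − 345.00)/345.00 = 0.00435.
ε_t is between 0.004 and 0.005 — transition zone.

ε_t ≈ 0.00435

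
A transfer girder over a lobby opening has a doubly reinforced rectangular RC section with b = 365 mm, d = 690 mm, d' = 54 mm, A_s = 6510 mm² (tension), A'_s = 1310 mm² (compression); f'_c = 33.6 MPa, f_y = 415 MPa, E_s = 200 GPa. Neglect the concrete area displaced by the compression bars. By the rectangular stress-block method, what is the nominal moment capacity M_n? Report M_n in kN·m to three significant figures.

M_n ≈ 1610 kN·m

Assume both tension and compression steel yield.
Net tension couple steel: A_s − A'_s = 5200 mm².
a = (A_s − A'_s) f_y / (0.85 f'_c b) = 2158000/(0.85 × 33.6 × 365) = 207.01 mm.
c = a/β₁ = 207.01/0.81 = 255.57 mm; ε'_s = 0.003(c − d')/c = 0.0024 ≥ f_y/E_s = 0.0021, so compression steel does yield.
M_n = (A_s − A'_s) f_y (d − a/2) + A'_s f_y (d − d') = [2158000 × (690 − 103.505) + 543650 × (690 − 54)] × 10⁻⁶ = 1265.66 + 345.76 = 1611.42 kN·m.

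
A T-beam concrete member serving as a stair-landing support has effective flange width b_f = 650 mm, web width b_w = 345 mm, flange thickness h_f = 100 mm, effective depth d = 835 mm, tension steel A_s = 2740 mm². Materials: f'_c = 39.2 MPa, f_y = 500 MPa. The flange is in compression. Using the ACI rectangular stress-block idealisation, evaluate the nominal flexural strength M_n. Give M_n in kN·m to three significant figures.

M_n ≈ 1100 kN·m

Tension: T = A_s f_y = 2740 × 500 = 1370000 N.
Try a within the flange: a = T/(0.85 f'_c b_f) = 1370000/(0.85 × 39.2 × 650) = 63.26 mm.
Since a = 63.26 ≤ h_f = 100 mm, the stress block lies entirely in the flange; analyse as a rectangular beam of width b_f.
M_n = T(d − a/2) = 1370000 × (835 − 31.63) = 1100.62 × 10⁶ N·mm.
M_n = 1100.62 kN·m.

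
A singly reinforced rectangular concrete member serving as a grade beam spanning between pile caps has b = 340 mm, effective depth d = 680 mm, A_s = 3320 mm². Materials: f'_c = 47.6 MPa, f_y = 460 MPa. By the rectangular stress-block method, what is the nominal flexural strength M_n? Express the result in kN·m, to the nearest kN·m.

M_n ≈ 954 kN·m

T = A_s f_y = 3320 × 460 = 1527200 N = 1527.2 kN.
From C = T: a = T/(0.85 f'_c b) = 1527200/(0.85 × 47.6 × 340) = 111.02 mm.
M_n = T(d − a/2) = 1527.2 kN × (680 − 55.51) mm = 953.72 kN·m.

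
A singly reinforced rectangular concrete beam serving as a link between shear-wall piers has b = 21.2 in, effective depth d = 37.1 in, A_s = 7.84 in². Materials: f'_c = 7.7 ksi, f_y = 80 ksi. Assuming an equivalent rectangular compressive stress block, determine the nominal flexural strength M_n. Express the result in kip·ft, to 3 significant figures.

T = A_s f_y = 7.84 × 80 = 627.2 kips.
a = T/(0.85 f'_c b) = 627.2/(0.85 × 7.7 × 21.2) = 4.520 in.
M_n = T(d − a/2) = 627.2 × (37.1 − 2.26) = 21851.6 kip·in = 21851.6/12 = 1820.97 kip·ft.

M_n ≈ 1820 kip·ft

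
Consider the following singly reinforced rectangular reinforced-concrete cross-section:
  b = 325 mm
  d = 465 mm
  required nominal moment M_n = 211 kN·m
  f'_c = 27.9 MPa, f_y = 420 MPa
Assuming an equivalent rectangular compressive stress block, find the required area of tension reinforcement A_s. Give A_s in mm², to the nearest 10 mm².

A_s ≈ 1160 mm²

With M_n = 0.85 f'_c a b (d − a/2), solve the quadratic for a:
a = d − √(d² − 2M_n/(0.85 f'_c b)) = 465 − √(465² − 2 × 211×10⁶/(0.85 × 27.9 × 325)) = 63.16 mm.
A_s = 0.85 f'_c a b / f_y = 0.85 × 27.9 × 63.16 × 325 / 420 = 1159.0 mm².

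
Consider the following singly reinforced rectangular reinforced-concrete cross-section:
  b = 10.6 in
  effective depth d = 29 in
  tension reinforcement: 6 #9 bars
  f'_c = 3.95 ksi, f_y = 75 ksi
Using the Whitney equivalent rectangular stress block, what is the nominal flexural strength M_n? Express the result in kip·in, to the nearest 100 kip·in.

M_n ≈ 10200 kip·in

A_s = 6 × 1 = 6 in².
T = A_s f_y = 6 × 75 = 450 kips.
a = T/(0.85 f'_c b) = 450/(0.85 × 3.95 × 10.6) = 12.644 in.
M_n = T(d − a/2) = 450 × (29 − 6.322) = 10205.1 kip·in.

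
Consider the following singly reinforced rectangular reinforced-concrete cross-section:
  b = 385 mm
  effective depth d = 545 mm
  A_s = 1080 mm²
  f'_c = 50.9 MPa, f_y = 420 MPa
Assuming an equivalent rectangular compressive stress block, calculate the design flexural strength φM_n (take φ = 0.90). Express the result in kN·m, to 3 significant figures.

φM_n ≈ 217 kN·m

T = A_s f_y = 1080 × 420 = 453600 N = 453.6 kN.
From C = T: a = T/(0.85 f'_c b) = 453600/(0.85 × 50.9 × 385) = 27.23 mm.
M_n = T(d − a/2) = 453.6 kN × (545 − 13.615) mm = 241.04 kN·m.
φM_n = 0.90 × 241.04 = 216.94 kN·m.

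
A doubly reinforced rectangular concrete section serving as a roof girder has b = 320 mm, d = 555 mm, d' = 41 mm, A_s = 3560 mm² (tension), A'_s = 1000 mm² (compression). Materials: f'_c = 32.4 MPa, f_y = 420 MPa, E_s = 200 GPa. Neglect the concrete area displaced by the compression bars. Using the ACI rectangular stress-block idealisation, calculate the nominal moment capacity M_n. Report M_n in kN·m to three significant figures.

Assume both tension and compression steel yield.
Net tension couple steel: A_s − A'_s = 2560 mm².
a = (A_s − A'_s) f_y / (0.85 f'_c b) = 1075200/(0.85 × 32.4 × 320) = 122.00 mm.
c = a/β₁ = 122.00/0.819 = 148.96 mm; ε'_s = 0.003(c − d')/c = 0.0022 ≥ f_y/E_s = 0.0021, so compression steel does yield.
M_n = (A_s − A'_s) f_y (d − a/2) + A'_s f_y (d − d') = [1075200 × (555 − 61) + 420000 × (555 − 41)] × 10⁻⁶ = 531.15 + 215.88 = 747.03 kN·m.

M_n ≈ 747 kN·m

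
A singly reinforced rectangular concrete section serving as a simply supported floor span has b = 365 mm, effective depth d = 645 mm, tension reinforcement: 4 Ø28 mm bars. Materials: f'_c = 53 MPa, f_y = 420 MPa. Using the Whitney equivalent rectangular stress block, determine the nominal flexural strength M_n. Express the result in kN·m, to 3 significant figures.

A_s = 4 × 616 = 2464 mm².
T = A_s f_y = 2464 × 420 = 1034880 N = 1034.88 kN.
From C = T: a = T/(0.85 f'_c b) = 1034880/(0.85 × 53 × 365) = 62.94 mm.
M_n = T(d − a/2) = 1034.88 kN × (645 − 31.47) mm = 634.93 kN·m.

M_n ≈ 635 kN·m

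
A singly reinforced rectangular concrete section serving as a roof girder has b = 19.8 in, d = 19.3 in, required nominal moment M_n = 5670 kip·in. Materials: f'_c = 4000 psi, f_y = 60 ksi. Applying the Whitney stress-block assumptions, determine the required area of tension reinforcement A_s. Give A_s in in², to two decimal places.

From M_n = 0.85 f'_c a b (d − a/2):
a = d − √(d² − 2M_n/(0.85 f'_c b)) = 19.3 − √(19.3² − 2 × 5670/(0.85 × 4 × 19.8)) = 5.016 in.
A_s = 0.85 f'_c a b / f_y = 0.85 × 4 × 5.016 × 19.8 / 60 = 5.628 in².

A_s ≈ 5.63 in²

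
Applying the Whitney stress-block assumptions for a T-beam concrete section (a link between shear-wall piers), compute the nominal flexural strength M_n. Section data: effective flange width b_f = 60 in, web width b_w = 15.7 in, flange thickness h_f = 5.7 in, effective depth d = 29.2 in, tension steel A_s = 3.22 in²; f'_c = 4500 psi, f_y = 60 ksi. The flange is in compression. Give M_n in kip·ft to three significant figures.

Tension: T = A_s f_y = 3.22 × 60 = 193.2 kips.
Try a within the flange: a = T/(0.85 f'_c b_f) = 193.2/(0.85 × 4.5 × 60) = 0.842 in.
Since a = 0.842 ≤ h_f = 5.7 in, the stress block lies entirely in the flange; analyse as a rectangular beam of width b_f.
M_n = T(d − a/2) = 193.2 × (29.2 − 0.421) = 5560.1 kip·in.
M_n = 5560.1/12 = 463.34 kip·ft.

M_n ≈ 463 kip·ft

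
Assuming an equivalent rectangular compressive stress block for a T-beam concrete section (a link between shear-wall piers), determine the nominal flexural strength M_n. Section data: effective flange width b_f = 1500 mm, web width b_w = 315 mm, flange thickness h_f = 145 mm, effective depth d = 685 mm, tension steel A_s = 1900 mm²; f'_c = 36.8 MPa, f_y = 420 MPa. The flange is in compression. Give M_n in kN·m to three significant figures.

Tension: T = A_s f_y = 1900 × 420 = 798000 N.
Try a within the flange: a = T/(0.85 f'_c b_f) = 798000/(0.85 × 36.8 × 1500) = 17.01 mm.
Since a = 17.01 ≤ h_f = 145 mm, the stress block lies entirely in the flange; analyse as a rectangular beam of width b_f.
M_n = T(d − a/2) = 798000 × (685 − 8.505) = 539.84 × 10⁶ N·mm.
M_n = 539.84 kN·m.

M_n ≈ 540 kN·m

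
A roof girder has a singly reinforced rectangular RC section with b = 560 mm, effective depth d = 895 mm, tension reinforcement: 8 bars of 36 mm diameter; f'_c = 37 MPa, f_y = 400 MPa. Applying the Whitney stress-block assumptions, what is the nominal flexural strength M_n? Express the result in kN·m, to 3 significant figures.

M_n ≈ 2610 kN·m

A_s = 8 × 1018 = 8144 mm².
T = A_s f_y = 8144 × 400 = 3257600 N = 3257.6 kN.
From C = T: a = T/(0.85 f'_c b) = 3257600/(0.85 × 37 × 560) = 184.96 mm.
M_n = T(d − a/2) = 3257.6 kN × (895 − 92.48) mm = 2614.29 kN·m.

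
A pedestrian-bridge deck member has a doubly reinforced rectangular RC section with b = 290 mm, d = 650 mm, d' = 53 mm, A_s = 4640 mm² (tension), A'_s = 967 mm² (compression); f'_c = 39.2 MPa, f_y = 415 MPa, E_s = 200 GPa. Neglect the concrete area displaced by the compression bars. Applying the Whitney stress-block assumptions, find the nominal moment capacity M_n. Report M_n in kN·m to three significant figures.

M_n ≈ 1110 kN·m

Assume both tension and compression steel yield.
Net tension couple steel: A_s − A'_s = 3673 mm².
a = (A_s − A'_s) f_y / (0.85 f'_c b) = 1524295/(0.85 × 39.2 × 290) = 157.75 mm.
c = a/β₁ = 157.75/0.77 = 204.87 mm; ε'_s = 0.003(c − d')/c = 0.0022 ≥ f_y/E_s = 0.0021, so compression steel does yield.
M_n = (A_s − A'_s) f_y (d − a/2) + A'_s f_y (d − d') = [1524295 × (650 − 78.875) + 401305 × (650 − 53)] × 10⁻⁶ = 870.56 + 239.58 = 1110.14 kN·m.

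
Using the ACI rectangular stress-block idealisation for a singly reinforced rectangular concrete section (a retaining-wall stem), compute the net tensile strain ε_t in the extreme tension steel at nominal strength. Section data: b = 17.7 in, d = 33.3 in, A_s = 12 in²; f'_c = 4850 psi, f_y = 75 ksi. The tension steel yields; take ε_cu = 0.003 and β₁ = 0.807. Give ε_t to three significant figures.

a = A_s f_y/(0.85 f'_c b) = 12.334 in.
β₁ = 0.807, so c = a/β₁ = 12.334/0.807 = 15.284 in.
From the linear strain diagram with ε_cu = 0.003: ε_t = 0.003 (d − c)/c = 0.003 × (33.3 − 15.284)/15.284 = 0.00354.
ε_t < 0.004 — the section is over-reinforced for flexure under ACI limits.

ε_t ≈ 0.00354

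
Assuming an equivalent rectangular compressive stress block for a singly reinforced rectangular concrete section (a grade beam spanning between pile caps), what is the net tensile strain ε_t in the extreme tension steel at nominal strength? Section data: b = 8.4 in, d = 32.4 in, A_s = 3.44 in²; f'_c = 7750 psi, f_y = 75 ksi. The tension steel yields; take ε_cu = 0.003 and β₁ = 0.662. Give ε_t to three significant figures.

ε_t ≈ 0.0108

a = A_s f_y/(0.85 f'_c b) = 4.663 in.
β₁ = 0.662, so c = a/β₁ = 4.663/0.662 = 7.044 in.
From the linear strain diagram with ε_cu = 0.003: ε_t = 0.003 (d − c)/c = 0.003 × (32.4 − 7.044)/7.044 = 0.0108.
Since ε_t ≥ 0.005, the section is tension-controlled.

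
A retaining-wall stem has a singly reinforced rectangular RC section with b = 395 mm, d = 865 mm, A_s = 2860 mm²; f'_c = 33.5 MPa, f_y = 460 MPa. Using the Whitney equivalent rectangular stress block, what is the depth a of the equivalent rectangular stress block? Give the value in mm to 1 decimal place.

T = A_s f_y = 2860 × 460 = 1315600 N = 1315.6 kN.
Setting C = 0.85 f'_c a b equal to T: a = 1315600/(0.85 × 33.5 × 395) = 117.0 mm.

a ≈ 117.0 mm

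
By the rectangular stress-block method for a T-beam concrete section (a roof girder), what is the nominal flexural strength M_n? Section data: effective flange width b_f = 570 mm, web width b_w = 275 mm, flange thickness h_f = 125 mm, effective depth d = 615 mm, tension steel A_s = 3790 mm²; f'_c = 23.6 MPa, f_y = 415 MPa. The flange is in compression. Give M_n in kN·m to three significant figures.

M_n ≈ 858 kN·m

Tension: T = A_s f_y = 3790 × 415 = 1572850 N.
Try a within the flange: a = T/(0.85 f'_c b_f) = 1572850/(0.85 × 23.6 × 570) = 137.56 mm.
a = 137.56 > h_f = 125 mm: the block extends into the web. Split into flange-overhang and web parts.
C_f = 0.85 f'_c (b_f − b_w) h_f = 0.85 × 23.6 × (570 − 275) × 125 = 739713 N.
Remaining web compression depth: a_w = (T − C_f)/(0.85 f'_c b_w) = (1572850 − 739713)/(0.85 × 23.6 × 275) = 151.03 mm.
M_n = C_f(d − h_f/2) + (T − C_f)(d − a_w/2) = 739713 × (615 − 62.5) + 833137 × (615 − 75.515) = 408.69 + 449.46 = 858.15 × 10⁶ N·mm.
M_n = 858.15 kN·m.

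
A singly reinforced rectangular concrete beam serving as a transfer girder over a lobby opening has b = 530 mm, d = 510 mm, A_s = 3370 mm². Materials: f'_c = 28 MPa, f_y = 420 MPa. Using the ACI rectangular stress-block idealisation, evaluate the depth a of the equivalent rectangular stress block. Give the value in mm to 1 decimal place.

a ≈ 112.2 mm

T = A_s f_y = 3370 × 420 = 1415400 N = 1415.4 kN.
Setting C = 0.85 f'_c a b equal to T: a = 1415400/(0.85 × 28 × 530) = 112.2 mm.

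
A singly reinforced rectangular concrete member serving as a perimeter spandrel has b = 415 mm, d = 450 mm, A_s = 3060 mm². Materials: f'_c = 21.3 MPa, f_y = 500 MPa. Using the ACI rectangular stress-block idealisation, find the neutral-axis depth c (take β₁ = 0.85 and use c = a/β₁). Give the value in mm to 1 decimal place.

T = A_s f_y = 3060 × 500 = 1530000 N = 1530 kN.
Setting C = 0.85 f'_c a b equal to T: a = 1530000/(0.85 × 21.3 × 415) = 203.631 mm.
With β₁ = 0.85, c = a/β₁ = 203.631/0.85 = 239.6 mm.

c ≈ 239.6 mm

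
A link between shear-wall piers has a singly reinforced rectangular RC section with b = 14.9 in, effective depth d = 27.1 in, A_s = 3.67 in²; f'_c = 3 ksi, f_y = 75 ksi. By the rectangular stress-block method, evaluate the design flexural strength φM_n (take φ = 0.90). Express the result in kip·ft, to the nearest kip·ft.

T = A_s f_y = 3.67 × 75 = 275.25 kips.
a = T/(0.85 f'_c b) = 275.25/(0.85 × 3 × 14.9) = 7.244 in.
M_n = T(d − a/2) = 275.25 × (27.1 − 3.622) = 6462.3 kip·in = 6462.3/12 = 538.53 kip·ft.
φM_n = 0.90 × 538.53 = 484.68 kip·ft.

φM_n ≈ 485 kip·ft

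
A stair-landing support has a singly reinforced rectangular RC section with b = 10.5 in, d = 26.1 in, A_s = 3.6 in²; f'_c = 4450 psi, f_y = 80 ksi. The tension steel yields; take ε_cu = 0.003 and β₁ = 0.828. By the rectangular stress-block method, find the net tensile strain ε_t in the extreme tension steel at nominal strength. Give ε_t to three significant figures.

a = A_s f_y/(0.85 f'_c b) = 7.251 in.
β₁ = 0.828, so c = a/β₁ = 7.251/0.828 = 8.757 in.
From the linear strain diagram with ε_cu = 0.003: ε_t = 0.003 (d − c)/c = 0.003 × (26.1 − 8.757)/8.757 = 0.00594.
Since ε_t ≥ 0.005, the section is tension-controlled.

ε_t ≈ 0.00594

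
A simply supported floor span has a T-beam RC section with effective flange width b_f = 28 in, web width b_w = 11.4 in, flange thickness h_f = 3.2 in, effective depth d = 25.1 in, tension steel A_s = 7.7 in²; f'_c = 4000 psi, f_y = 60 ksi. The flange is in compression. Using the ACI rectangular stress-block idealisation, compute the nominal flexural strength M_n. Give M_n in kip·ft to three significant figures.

M_n ≈ 857 kip·ft

Tension: T = A_s f_y = 7.7 × 60 = 462 kips.
Try a within the flange: a = T/(0.85 f'_c b_f) = 462/(0.85 × 4 × 28) = 4.853 in.
a = 4.853 > h_f = 3.2 in: the block extends into the web. Split into flange-overhang and web parts.
C_f = 0.85 f'_c (b_f − b_w) h_f = 0.85 × 4 × (28 − 11.4) × 3.2 = 180.6 kips.
Remaining web compression depth: a_w = (T − C_f)/(0.85 f'_c b_w) = (462 − 180.6)/(0.85 × 4 × 11.4) = 7.260 in.
M_n = C_f(d − h_f/2) + (T − C_f)(d − a_w/2) = 180.6 × (25.1 − 1.6) + 281.4 × (25.1 − 3.63) = 4244.1 + 6041.7 = 10285.8 kip·in.
M_n = 10285.8/12 = 857.15 kip·ft.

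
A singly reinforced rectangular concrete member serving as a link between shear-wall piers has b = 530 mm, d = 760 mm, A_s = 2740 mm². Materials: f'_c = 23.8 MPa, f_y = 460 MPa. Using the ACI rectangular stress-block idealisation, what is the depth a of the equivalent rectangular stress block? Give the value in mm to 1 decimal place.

T = A_s f_y = 2740 × 460 = 1260400 N = 1260.4 kN.
Setting C = 0.85 f'_c a b equal to T: a = 1260400/(0.85 × 23.8 × 530) = 117.6 mm.

a ≈ 117.6 mm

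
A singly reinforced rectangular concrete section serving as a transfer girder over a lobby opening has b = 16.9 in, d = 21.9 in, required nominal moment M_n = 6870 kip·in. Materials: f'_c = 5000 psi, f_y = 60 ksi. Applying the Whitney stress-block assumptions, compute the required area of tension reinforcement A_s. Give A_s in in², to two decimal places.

From M_n = 0.85 f'_c a b (d − a/2):
a = d − √(d² − 2M_n/(0.85 f'_c b)) = 21.9 − √(21.9² − 2 × 6870/(0.85 × 5 × 16.9)) = 4.920 in.
A_s = 0.85 f'_c a b / f_y = 0.85 × 5 × 4.920 × 16.9 / 60 = 5.890 in².

A_s ≈ 5.89 in²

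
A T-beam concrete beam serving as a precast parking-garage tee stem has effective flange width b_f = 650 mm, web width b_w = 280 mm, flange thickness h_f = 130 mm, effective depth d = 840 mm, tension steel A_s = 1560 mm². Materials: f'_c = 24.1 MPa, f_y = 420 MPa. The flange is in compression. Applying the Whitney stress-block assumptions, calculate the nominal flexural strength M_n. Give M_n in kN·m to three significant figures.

M_n ≈ 534 kN·m

Tension: T = A_s f_y = 1560 × 420 = 655200 N.
Try a within the flange: a = T/(0.85 f'_c b_f) = 655200/(0.85 × 24.1 × 650) = 49.21 mm.
Since a = 49.21 ≤ h_f = 130 mm, the stress block lies entirely in the flange; analyse as a rectangular beam of width b_f.
M_n = T(d − a/2) = 655200 × (840 − 24.605) = 534.25 × 10⁶ N·mm.
M_n = 534.25 kN·m.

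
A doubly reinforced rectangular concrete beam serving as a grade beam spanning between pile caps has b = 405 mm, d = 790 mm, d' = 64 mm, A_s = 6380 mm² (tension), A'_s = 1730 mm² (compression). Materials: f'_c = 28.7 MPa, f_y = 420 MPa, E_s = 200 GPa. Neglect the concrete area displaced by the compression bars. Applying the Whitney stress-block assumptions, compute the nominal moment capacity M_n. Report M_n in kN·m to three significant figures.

M_n ≈ 1880 kN·m

Assume both tension and compression steel yield.
Net tension couple steel: A_s − A'_s = 4650 mm².
a = (A_s − A'_s) f_y / (0.85 f'_c b) = 1953000/(0.85 × 28.7 × 405) = 197.67 mm.
c = a/β₁ = 197.67/0.845 = 233.93 mm; ε'_s = 0.003(c − d')/c = 0.0022 ≥ f_y/E_s = 0.0021, so compression steel does yield.
M_n = (A_s − A'_s) f_y (d − a/2) + A'_s f_y (d − d') = [1953000 × (790 − 98.835) + 726600 × (790 − 64)] × 10⁻⁶ = 1349.85 + 527.51 = 1877.36 kN·m.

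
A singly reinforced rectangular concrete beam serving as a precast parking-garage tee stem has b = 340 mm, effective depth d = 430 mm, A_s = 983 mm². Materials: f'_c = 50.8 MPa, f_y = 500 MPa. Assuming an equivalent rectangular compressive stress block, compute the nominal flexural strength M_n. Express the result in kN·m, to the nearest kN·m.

M_n ≈ 203 kN·m

T = A_s f_y = 983 × 500 = 491500 N = 491.5 kN.
From C = T: a = T/(0.85 f'_c b) = 491500/(0.85 × 50.8 × 340) = 33.48 mm.
M_n = T(d − a/2) = 491.5 kN × (430 − 16.74) mm = 203.12 kN·m.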